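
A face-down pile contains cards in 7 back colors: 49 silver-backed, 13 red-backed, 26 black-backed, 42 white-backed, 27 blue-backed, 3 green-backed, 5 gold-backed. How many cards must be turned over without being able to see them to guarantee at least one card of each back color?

163

The hardest back color to obtain is green-backed: we could draw every other card first — 165 − 3 = 162 cards — without a single green-backed one.
The next draw must be green-backed, so 162 + 1 = 163.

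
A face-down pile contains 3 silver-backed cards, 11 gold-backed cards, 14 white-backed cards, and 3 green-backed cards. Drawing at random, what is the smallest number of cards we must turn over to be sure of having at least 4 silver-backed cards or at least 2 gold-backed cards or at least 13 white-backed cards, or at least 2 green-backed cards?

The worst case stops just short of every target: 3 silver-backed, 1 gold-backed, 12 white-backed, 1 green-backed — 3 + 1 + 12 + 1 = 17 cards.
One more card must push some back color to its target, so 17 + 1 = 18.

18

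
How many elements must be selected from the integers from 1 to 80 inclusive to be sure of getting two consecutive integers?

Partition {1, …, 80} into 40 pairs: {1,2}, {3,4}, …, {79,80}.
Choosing 40 integers — say the 40 even numbers 2, 4, …, 80 — takes one from each pair and avoids the property.
Choosing 41 forces two into the same pair by pigeonhole, and those are consecutive. So 41.

41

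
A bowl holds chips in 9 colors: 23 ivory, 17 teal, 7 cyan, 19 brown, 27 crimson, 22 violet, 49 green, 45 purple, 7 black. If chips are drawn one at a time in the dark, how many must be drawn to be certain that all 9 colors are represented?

210

The hardest color to obtain is cyan: we could draw every other chip first — 216 − 7 = 209 chips — without a single cyan one.
The next draw must be cyan, so 209 + 1 = 210.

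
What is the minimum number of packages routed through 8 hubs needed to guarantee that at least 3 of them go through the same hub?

There are 8 hubs acting as pigeonholes.
With 8 × 2 = 16 packages we could place exactly 2 in each, with no class reaching 3.
One more forces some class to hold 3, so 16 + 1 = 17.

17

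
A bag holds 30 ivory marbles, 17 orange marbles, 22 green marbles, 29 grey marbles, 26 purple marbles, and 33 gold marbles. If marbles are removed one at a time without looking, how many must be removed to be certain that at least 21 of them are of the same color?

118

In the worst case we take at most 20 of each color, but all 17 orange (fewer than 20), giving 20 + 17 + 20 + 20 + 20 + 20 = 117.
One more marble then forces some color to 21, so 117 + 1 = 118.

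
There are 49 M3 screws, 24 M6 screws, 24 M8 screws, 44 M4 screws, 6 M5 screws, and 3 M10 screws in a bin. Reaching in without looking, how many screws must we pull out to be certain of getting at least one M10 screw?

To avoid M10 screws as long as possible, exhaust the other 5 sizes first.
The worst case draws every non-M10 screw first: 49 + 24 + 24 + 44 + 6 = 147.
The next draw is then forced to be M10, giving 147 + 1 = 148.

148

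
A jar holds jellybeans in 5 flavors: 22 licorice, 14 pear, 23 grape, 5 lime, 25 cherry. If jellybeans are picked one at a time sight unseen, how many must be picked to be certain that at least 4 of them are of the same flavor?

Treat the 5 flavors as pigeonholes.
The worst case takes 3 jellybeans of each flavor without reaching 4 of any: 5 × 3 = 15.
The next jellybean must bring some flavor to 4, so 15 + 1 = 16.

16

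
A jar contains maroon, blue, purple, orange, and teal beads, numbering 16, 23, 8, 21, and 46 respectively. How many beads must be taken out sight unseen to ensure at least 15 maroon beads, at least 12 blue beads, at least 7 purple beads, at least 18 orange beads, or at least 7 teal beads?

55

The worst case stops just short of every target: 14 maroon, 11 blue, 6 purple, 17 orange, 6 teal — 14 + 11 + 6 + 17 + 6 = 54 beads.
One more bead must push some color to its target, so 54 + 1 = 55.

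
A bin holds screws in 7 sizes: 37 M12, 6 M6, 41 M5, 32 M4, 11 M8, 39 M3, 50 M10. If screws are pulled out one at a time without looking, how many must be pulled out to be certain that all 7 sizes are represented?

211

The hardest size to obtain is M6: we could draw every other screw first — 216 − 6 = 210 screws — without a single M6 one.
The next draw must be M6, so 210 + 1 = 211.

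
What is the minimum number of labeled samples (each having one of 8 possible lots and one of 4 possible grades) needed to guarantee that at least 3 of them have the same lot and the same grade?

There are 8 × 4 = 32 (lot, grade) combinations acting as pigeonholes.
With 32 × 2 = 64 labeled samples we could place exactly 2 in each, with no (lot, grade) pair reaching 3.
One more forces some (lot, grade) pair to hold 3, so 64 + 1 = 65.

65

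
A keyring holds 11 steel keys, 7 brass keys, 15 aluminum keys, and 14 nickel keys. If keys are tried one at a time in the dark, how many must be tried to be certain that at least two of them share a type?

The worst case takes 1 key of each type without reaching 2 of any: 4 × 1 = 4.
The next key must bring some type to 2, so 4 + 1 = 5.

5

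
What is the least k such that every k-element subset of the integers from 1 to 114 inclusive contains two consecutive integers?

58

Partition {1, …, 114} into 57 pairs: {1,2}, {3,4}, …, {113,114}.
Choosing 57 integers — say the 57 even numbers 2, 4, …, 114 — takes one from each pair and avoids the property.
Choosing 58 forces two into the same pair by pigeonhole, and those are consecutive. So 58.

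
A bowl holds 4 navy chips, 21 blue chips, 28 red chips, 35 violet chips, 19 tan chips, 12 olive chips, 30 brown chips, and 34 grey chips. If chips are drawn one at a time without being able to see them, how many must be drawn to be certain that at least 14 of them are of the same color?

Treat the 8 colors as pigeonholes.
In the worst case we take at most 13 of each color, but all 4 navy and all 12 olive (fewer than 13), giving 4 + 13 + 13 + 13 + 13 + 12 + 13 + 13 = 94.
One more chip then forces some color to 14, so 94 + 1 = 95.

95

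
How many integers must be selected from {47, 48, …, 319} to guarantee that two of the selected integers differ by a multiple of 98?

99

Group the integers by remainder mod 98; there are 98 residue classes, each nonempty in this range.
Choosing one from each class (98 integers) avoids any shared remainder.
One more choice must repeat a class, so two differ by a multiple of 98. Hence 98 + 1 = 99.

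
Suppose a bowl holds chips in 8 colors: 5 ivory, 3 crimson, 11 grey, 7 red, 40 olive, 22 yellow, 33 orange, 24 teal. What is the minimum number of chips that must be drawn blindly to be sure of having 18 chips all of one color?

95

In the worst case we take at most 17 of each color, but all 5 ivory, all 3 crimson, all 11 grey, and all 7 red (fewer than 17), giving 5 + 3 + 11 + 7 + 17 + 17 + 17 + 17 = 94.
One more chip then forces some color to 18, so 94 + 1 = 95.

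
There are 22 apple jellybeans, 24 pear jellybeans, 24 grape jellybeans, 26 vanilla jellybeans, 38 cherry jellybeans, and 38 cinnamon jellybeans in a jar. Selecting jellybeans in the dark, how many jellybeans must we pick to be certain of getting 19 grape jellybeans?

The worst case draws every non-grape jellybean first: 22 + 24 + 26 + 38 + 38 = 148.
The next 19 draws are then forced to be grape, giving 148 + 19 = 167.

167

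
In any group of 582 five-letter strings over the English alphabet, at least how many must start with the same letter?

23

If each of the 26 possible first letters held at most 22, the total would be at most 26 × 22 = 572 < 582, a contradiction.
So at least one holds ⌈582/26⌉ = 23.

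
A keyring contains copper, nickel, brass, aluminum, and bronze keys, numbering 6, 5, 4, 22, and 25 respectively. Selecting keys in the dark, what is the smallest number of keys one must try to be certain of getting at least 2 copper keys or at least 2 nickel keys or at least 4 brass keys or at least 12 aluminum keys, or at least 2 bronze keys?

The worst case stops just short of every target: 1 copper, 1 nickel, 3 brass, 11 aluminum, 1 bronze — 1 + 1 + 3 + 11 + 1 = 17 keys.
One more key must push some type to its target, so 17 + 1 = 18.

18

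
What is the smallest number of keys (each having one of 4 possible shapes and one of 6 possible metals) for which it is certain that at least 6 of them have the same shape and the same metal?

121

There are 4 × 6 = 24 (shape, metal) combinations acting as pigeonholes.
With 24 × 5 = 120 keys we could place exactly 5 in each, with no (shape, metal) pair reaching 6.
One more forces some (shape, metal) pair to hold 6, so 120 + 1 = 121.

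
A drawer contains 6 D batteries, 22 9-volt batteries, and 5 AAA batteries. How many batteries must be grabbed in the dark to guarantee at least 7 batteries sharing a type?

18

In the worst case we take at most 6 of each type, but all 5 AAA (fewer than 6), giving 6 + 6 + 5 = 17.
One more battery then forces some type to 7, so 17 + 1 = 18.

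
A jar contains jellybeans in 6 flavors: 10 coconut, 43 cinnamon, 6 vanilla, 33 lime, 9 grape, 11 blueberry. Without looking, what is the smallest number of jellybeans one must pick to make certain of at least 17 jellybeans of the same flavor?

69

Treat the 6 flavors as pigeonholes.
In the worst case we take at most 16 of each flavor, but all 10 coconut, all 6 vanilla, all 9 grape, and all 11 blueberry (fewer than 16), giving 10 + 16 + 6 + 16 + 9 + 11 = 68.
One more jellybean then forces some flavor to 17, so 68 + 1 = 69.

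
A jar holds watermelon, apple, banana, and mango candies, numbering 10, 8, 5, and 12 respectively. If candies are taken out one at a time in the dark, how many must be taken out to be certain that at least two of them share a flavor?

5

Treat the 4 flavors as pigeonholes.
The worst case takes 1 candy of each flavor without reaching 2 of any: 4 × 1 = 4.
The next candy must bring some flavor to 2, so 4 + 1 = 5.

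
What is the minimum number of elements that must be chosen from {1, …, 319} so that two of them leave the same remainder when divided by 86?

87

Group the integers by remainder mod 86; there are 86 residue classes, each nonempty in this range.
Choosing one from each class (86 integers) avoids any shared remainder.
One more choice must repeat a class, so two differ by a multiple of 86. Hence 86 + 1 = 87.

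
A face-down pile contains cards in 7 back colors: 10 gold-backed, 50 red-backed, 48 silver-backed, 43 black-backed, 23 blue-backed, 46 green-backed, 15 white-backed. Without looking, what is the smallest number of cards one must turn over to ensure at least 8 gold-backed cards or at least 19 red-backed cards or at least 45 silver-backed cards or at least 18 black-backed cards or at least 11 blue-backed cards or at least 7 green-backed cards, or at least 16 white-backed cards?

118

The worst case stops just short of every target: 7 gold-backed, 18 red-backed, 44 silver-backed, 17 black-backed, 10 blue-backed, 6 green-backed, 15 white-backed — 7 + 18 + 44 + 17 + 10 + 6 + 15 = 117 cards.
One more card must push some back color to its target, so 117 + 1 = 118.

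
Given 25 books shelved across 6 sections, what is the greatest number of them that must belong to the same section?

The 25 books fall into 6 sections.
If each of the 6 sections held at most 4, the total would be at most 6 × 4 = 24 < 25, a contradiction.
So at least one holds ⌈25/6⌉ = 5.

5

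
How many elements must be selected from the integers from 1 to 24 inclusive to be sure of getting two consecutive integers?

13

Partition {1, …, 24} into 12 pairs: {1,2}, {3,4}, …, {23,24}.
Choosing 12 integers — say the 12 even numbers 2, 4, …, 24 — takes one from each pair and avoids the property.
Choosing 13 forces two into the same pair by pigeonhole, and those are consecutive. So 13.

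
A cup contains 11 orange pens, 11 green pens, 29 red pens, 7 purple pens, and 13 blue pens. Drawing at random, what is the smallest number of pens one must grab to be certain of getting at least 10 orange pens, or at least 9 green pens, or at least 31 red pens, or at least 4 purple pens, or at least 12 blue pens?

The worst case stops just short of every target: 9 orange, 8 green, all 29 red, 3 purple, 11 blue — 9 + 8 + 29 + 3 + 11 = 60 pens.
One more pen must push some ink color to its target, so 60 + 1 = 61.

61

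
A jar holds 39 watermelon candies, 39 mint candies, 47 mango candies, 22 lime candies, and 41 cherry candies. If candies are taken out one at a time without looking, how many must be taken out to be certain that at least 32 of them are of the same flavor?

147

In the worst case we take at most 31 of each flavor, but all 22 lime (fewer than 31), giving 31 + 31 + 31 + 22 + 31 = 146.
One more candy then forces some flavor to 32, so 146 + 1 = 147.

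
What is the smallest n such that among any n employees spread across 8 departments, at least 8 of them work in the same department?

57

There are 8 departments acting as pigeonholes.
With 8 × 7 = 56 employees we could place exactly 7 in each, with no class reaching 8.
One more forces some class to hold 8, so 56 + 1 = 57.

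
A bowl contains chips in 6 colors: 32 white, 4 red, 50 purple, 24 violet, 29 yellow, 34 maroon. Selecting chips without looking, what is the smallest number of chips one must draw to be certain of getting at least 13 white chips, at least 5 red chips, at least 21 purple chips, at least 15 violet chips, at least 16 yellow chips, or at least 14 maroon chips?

79

Each of the 6 colors has its own threshold; avoid all of them simultaneously.
The worst case stops just short of every target: 12 white, 4 red, 20 purple, 14 violet, 15 yellow, 13 maroon — 12 + 4 + 20 + 14 + 15 + 13 = 78 chips.
One more chip must push some color to its target, so 78 + 1 = 79.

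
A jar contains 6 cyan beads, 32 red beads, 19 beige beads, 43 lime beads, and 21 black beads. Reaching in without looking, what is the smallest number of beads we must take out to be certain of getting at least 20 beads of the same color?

In the worst case we take at most 19 of each color, but all 6 cyan (fewer than 19), giving 6 + 19 + 19 + 19 + 19 = 82.
One more bead then forces some color to 20, so 82 + 1 = 83.

83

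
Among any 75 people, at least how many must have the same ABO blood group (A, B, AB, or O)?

19

There are 4 ABO blood groups, which serve as the pigeonholes.
If each of the 4 ABO blood groups held at most 18, the total would be at most 4 × 18 = 72 < 75, a contradiction.
So at least one holds ⌈75/4⌉ = 19.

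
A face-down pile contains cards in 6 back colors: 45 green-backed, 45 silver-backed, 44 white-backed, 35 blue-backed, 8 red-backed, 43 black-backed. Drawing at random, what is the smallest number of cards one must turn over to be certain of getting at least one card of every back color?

213

The hardest back color to obtain is red-backed: we could draw every other card first — 220 − 8 = 212 cards — without a single red-backed one.
The next draw must be red-backed, so 212 + 1 = 213.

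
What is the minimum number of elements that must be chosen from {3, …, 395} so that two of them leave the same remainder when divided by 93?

Use the pigeonhole principle on residue classes: group the integers by remainder mod 93; there are 93 residue classes, each nonempty in this range.
Choosing one from each class (93 integers) avoids any shared remainder.
One more choice must repeat a class, so two differ by a multiple of 93. Hence 93 + 1 = 94.

94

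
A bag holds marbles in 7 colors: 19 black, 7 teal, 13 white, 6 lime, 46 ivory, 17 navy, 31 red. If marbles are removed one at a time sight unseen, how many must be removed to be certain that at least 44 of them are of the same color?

137

Treat the 7 colors as pigeonholes.
In the worst case we take at most 43 of each color, but all 19 black, all 7 teal, all 13 white, all 6 lime, all 17 navy, and all 31 red (fewer than 43), giving 19 + 7 + 13 + 6 + 43 + 17 + 31 = 136.
One more marble then forces some color to 44, so 136 + 1 = 137.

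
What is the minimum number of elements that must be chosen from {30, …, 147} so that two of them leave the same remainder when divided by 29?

30

Group the integers by remainder mod 29; there are 29 residue classes, each nonempty in this range.
Choosing one from each class (29 integers) avoids any shared remainder.
One more choice must repeat a class, so two differ by a multiple of 29. Hence 29 + 1 = 30.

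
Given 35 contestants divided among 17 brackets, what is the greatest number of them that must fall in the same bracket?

If each of the 17 brackets held at most 2, the total would be at most 17 × 2 = 34 < 35, a contradiction.
So at least one holds ⌈35/17⌉ = 3.

3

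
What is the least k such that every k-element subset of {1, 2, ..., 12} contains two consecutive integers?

Partition {1, …, 12} into 6 pairs: {1,2}, {3,4}, …, {11,12}.
Choosing 6 integers — say the 6 even numbers 2, 4, …, 12 — takes one from each pair and avoids the property.
Choosing 7 forces two into the same pair by pigeonhole, and those are consecutive. So 7.

7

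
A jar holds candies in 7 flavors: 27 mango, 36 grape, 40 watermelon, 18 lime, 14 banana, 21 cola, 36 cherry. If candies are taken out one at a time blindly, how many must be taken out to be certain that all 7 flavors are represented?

The hardest flavor to obtain is banana: we could draw every other candy first — 192 − 14 = 178 candies — without a single banana one.
The next draw must be banana, so 178 + 1 = 179.

179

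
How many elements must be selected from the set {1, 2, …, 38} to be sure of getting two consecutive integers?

Partition {1, …, 38} into 19 pairs: {1,2}, {3,4}, …, {37,38}.
Choosing 19 integers — say the 19 even numbers 2, 4, …, 38 — takes one from each pair and avoids the property.
Choosing 20 forces two into the same pair by pigeonhole, and those are consecutive. So 20.

20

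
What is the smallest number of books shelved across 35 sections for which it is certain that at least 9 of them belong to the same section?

There are 35 sections acting as pigeonholes.
With 35 × 8 = 280 books we could place exactly 8 in each, with no class reaching 9.
One more forces some class to hold 9, so 280 + 1 = 281.

281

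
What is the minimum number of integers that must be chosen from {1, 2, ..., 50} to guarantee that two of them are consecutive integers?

Partition {1, …, 50} into 25 pairs: {1,2}, {3,4}, …, {49,50}.
Choosing 25 integers — say the 25 even numbers 2, 4, …, 50 — takes one from each pair and avoids the property.
Choosing 26 forces two into the same pair by pigeonhole, and those are consecutive. So 26.

26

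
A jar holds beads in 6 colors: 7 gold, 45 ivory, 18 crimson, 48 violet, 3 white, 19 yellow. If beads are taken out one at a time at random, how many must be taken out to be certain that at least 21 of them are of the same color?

In the worst case we take at most 20 of each color, but all 7 gold, all 18 crimson, all 3 white, and all 19 yellow (fewer than 20), giving 7 + 20 + 18 + 20 + 3 + 19 = 87.
One more bead then forces some color to 21, so 87 + 1 = 88.

88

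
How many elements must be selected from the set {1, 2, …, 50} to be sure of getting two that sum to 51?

26

Partition {1, …, 50} into 25 pairs: {1,50}, {2,49}, …, {25,26}.
Choosing 25 integers — say the integers 1 through 25 — takes one from each pair and avoids the property.
Choosing 26 forces two into the same pair by pigeonhole, and those sum to 51. So 26.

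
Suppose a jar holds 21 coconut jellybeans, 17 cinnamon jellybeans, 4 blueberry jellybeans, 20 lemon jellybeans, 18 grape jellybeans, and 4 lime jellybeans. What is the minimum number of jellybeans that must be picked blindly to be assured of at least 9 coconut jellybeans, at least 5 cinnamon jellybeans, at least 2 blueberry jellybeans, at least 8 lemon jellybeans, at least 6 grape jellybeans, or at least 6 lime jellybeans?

The worst case stops just short of every target: 8 coconut, 4 cinnamon, 1 blueberry, 7 lemon, 5 grape, all 4 lime — 8 + 4 + 1 + 7 + 5 + 4 = 29 jellybeans.
One more jellybean must push some flavor to its target, so 29 + 1 = 30.

30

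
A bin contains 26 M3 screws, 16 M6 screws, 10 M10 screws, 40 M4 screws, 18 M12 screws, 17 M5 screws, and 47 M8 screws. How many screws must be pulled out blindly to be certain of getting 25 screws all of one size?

134

Treat the 7 sizes as pigeonholes.
In the worst case we take at most 24 of each size, but all 16 M6, all 10 M10, all 18 M12, and all 17 M5 (fewer than 24), giving 24 + 16 + 10 + 24 + 18 + 17 + 24 = 133.
One more screw then forces some size to 25, so 133 + 1 = 134.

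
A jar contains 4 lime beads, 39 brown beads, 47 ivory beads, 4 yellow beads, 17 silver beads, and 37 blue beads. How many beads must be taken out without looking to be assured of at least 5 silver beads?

136

The worst case draws every non-silver bead first: 4 + 39 + 47 + 4 + 37 = 131.
The next 5 draws are then forced to be silver, giving 131 + 5 = 136.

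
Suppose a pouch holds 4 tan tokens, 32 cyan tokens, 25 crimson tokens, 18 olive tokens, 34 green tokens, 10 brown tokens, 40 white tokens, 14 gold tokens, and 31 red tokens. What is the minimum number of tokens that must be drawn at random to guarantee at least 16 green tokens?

190

The worst case draws every non-green token first: 4 + 32 + 25 + 18 + 10 + 40 + 14 + 31 = 174.
The next 16 draws are then forced to be green, giving 174 + 16 = 190.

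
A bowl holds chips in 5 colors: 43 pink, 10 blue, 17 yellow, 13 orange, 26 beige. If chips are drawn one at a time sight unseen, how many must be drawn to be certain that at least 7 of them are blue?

The worst case draws every non-blue chip first: 43 + 17 + 13 + 26 = 99.
The next 7 draws are then forced to be blue, giving 99 + 7 = 106.

106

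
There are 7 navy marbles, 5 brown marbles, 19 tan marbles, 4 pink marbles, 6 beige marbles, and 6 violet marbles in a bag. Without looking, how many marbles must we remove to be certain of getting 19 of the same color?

47

In the worst case we take at most 18 of each color, but all 7 navy, all 5 brown, all 4 pink, all 6 beige, and all 6 violet (fewer than 18), giving 7 + 5 + 18 + 4 + 6 + 6 = 46.
One more marble then forces some color to 19, so 46 + 1 = 47.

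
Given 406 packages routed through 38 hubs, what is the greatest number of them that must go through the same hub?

The 406 packages fall into 38 hubs.
If each of the 38 hubs held at most 10, the total would be at most 38 × 10 = 380 < 406, a contradiction.
So at least one holds ⌈406/38⌉ = 11.

11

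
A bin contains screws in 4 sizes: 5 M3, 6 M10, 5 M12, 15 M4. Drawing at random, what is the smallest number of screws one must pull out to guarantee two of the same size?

5

Treat the 4 sizes as pigeonholes.
The worst case takes 1 screw of each size without reaching 2 of any: 4 × 1 = 4.
The next screw must bring some size to 2, so 4 + 1 = 5.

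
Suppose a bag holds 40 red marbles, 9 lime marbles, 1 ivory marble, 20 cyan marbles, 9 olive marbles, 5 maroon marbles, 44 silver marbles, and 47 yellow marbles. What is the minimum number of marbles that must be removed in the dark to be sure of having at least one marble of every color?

175

The hardest color to obtain is ivory: we could draw every other marble first — 175 − 1 = 174 marbles — without a single ivory one.
The next draw must be ivory, so 174 + 1 = 175.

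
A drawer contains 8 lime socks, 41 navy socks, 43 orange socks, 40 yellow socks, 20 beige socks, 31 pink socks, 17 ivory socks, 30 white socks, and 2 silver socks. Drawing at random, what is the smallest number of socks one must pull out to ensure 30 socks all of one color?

In the worst case we take at most 29 of each color, but all 8 lime, all 20 beige, all 17 ivory, and all 2 silver (fewer than 29), giving 8 + 29 + 29 + 29 + 20 + 29 + 17 + 29 + 2 = 192.
One more sock then forces some color to 30, so 192 + 1 = 193.

193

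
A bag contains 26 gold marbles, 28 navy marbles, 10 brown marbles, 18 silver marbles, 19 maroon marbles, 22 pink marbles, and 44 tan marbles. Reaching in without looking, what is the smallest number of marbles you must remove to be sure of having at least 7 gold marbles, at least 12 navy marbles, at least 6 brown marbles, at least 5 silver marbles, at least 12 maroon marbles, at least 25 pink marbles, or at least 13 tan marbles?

Each of the 7 colors has its own threshold; avoid all of them simultaneously.
The worst case stops just short of every target: 6 gold, 11 navy, 5 brown, 4 silver, 11 maroon, all 22 pink, 12 tan — 6 + 11 + 5 + 4 + 11 + 22 + 12 = 71 marbles.
One more marble must push some color to its target, so 71 + 1 = 72.

72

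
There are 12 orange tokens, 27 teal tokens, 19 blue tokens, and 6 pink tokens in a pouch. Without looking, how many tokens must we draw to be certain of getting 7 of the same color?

25

The worst case takes 6 tokens of each color without reaching 7 of any: 4 × 6 = 24.
The next token must bring some color to 7, so 24 + 1 = 25.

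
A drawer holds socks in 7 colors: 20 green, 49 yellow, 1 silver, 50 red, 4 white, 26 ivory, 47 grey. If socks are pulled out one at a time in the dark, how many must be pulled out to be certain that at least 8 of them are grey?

158

The worst case draws every non-grey sock first: 20 + 49 + 1 + 50 + 4 + 26 = 150.
The next 8 draws are then forced to be grey, giving 150 + 8 = 158.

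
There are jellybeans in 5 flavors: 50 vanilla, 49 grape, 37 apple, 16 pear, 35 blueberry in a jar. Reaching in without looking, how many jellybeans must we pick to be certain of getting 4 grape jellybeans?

The worst case draws every non-grape jellybean first: 50 + 37 + 16 + 35 = 138.
The next 4 draws are then forced to be grape, giving 138 + 4 = 142.

142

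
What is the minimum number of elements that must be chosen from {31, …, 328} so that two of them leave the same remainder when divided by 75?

Group the integers by remainder mod 75; there are 75 residue classes, each nonempty in this range.
Choosing one from each class (75 integers) avoids any shared remainder.
One more choice must repeat a class, so two differ by a multiple of 75. Hence 75 + 1 = 76.

76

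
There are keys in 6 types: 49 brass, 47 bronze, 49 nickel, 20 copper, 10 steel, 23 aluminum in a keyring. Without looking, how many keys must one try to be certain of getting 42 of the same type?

177

In the worst case we take at most 41 of each type, but all 20 copper, all 10 steel, and all 23 aluminum (fewer than 41), giving 41 + 41 + 41 + 20 + 10 + 23 = 176.
One more key then forces some type to 42, so 176 + 1 = 177.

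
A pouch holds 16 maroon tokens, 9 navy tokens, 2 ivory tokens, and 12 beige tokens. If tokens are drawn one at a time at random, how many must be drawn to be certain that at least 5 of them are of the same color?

Treat the 4 colors as pigeonholes.
In the worst case we take at most 4 of each color, but all 2 ivory (fewer than 4), giving 4 + 4 + 2 + 4 = 14.
One more token then forces some color to 5, so 14 + 1 = 15.

15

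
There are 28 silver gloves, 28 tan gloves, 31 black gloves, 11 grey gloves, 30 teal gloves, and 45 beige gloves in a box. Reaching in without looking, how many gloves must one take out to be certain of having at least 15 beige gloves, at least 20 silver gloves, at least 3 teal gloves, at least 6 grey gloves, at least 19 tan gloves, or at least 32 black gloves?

90

The worst case stops just short of every target: 19 silver, 18 tan, 31 black, 5 grey, 2 teal, 14 beige — 19 + 18 + 31 + 5 + 2 + 14 = 89 gloves.
One more glove must push some color to its target, so 89 + 1 = 90.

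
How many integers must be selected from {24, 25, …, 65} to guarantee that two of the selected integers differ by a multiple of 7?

8

Use the pigeonhole principle on residue classes: group the integers by remainder mod 7; there are 7 residue classes, each nonempty in this range.
Choosing one from each class (7 integers) avoids any shared remainder.
One more choice must repeat a class, so two differ by a multiple of 7. Hence 7 + 1 = 8.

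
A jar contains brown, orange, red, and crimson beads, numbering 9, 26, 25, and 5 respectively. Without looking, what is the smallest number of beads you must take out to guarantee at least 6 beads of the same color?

21

Treat the 4 colors as pigeonholes.
The worst case takes 5 beads of each color without reaching 6 of any: 4 × 5 = 20.
The next bead must bring some color to 6, so 20 + 1 = 21.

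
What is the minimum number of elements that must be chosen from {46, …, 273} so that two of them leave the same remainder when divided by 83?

Group the integers by remainder mod 83; there are 83 residue classes, each nonempty in this range.
Choosing one from each class (83 integers) avoids any shared remainder.
One more choice must repeat a class, so two differ by a multiple of 83. Hence 83 + 1 = 84.

84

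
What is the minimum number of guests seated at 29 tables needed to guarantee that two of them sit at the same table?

30

There are 29 tables acting as pigeonholes.
With 29 guests we could place one in each, avoiding any repeat.
One more forces some class to hold 2, so 29 + 1 = 30.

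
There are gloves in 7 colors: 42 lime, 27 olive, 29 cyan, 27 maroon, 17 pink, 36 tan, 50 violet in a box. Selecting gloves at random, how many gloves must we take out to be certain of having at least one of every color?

212

The hardest color to obtain is pink: we could draw every other glove first — 228 − 17 = 211 gloves — without a single pink one.
The next draw must be pink, so 211 + 1 = 212.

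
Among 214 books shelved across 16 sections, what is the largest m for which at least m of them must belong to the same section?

If each of the 16 sections held at most 13, the total would be at most 16 × 13 = 208 < 214, a contradiction.
So at least one holds ⌈214/16⌉ = 14.

14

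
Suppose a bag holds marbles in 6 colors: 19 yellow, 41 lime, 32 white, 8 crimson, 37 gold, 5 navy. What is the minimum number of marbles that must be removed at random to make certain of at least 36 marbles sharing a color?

In the worst case we take at most 35 of each color, but all 19 yellow, all 32 white, all 8 crimson, and all 5 navy (fewer than 35), giving 19 + 35 + 32 + 8 + 35 + 5 = 134.
One more marble then forces some color to 36, so 134 + 1 = 135.

135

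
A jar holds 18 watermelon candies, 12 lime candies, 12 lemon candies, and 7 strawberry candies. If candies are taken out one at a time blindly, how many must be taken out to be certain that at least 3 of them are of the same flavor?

The worst case takes 2 candies of each flavor without reaching 3 of any: 4 × 2 = 8.
The next candy must bring some flavor to 3, so 8 + 1 = 9.

9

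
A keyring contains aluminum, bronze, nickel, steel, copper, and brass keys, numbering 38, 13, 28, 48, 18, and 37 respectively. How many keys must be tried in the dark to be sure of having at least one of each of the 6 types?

170

The hardest type to obtain is bronze: we could draw every other key first — 182 − 13 = 169 keys — without a single bronze one.
The next draw must be bronze, so 169 + 1 = 170.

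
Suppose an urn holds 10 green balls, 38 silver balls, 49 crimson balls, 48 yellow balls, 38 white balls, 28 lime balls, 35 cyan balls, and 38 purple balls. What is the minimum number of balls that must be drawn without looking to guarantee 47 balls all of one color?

280

In the worst case we take at most 46 of each color, but all 10 green, all 38 silver, all 38 white, all 28 lime, all 35 cyan, and all 38 purple (fewer than 46), giving 10 + 38 + 46 + 46 + 38 + 28 + 35 + 38 = 279.
One more ball then forces some color to 47, so 279 + 1 = 280.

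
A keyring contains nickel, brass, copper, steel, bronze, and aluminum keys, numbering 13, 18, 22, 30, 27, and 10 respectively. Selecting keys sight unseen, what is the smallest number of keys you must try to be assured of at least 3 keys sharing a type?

The worst case takes 2 keys of each type without reaching 3 of any: 6 × 2 = 12.
The next key must bring some type to 3, so 12 + 1 = 13.

13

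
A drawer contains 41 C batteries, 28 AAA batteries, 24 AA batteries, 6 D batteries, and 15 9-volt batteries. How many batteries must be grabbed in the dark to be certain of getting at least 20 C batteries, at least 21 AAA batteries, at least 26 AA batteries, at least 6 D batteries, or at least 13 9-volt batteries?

The worst case stops just short of every target: 19 C, 20 AAA, all 24 AA, 5 D, 12 9-volt — 19 + 20 + 24 + 5 + 12 = 80 batteries.
One more battery must push some type to its target, so 80 + 1 = 81.

81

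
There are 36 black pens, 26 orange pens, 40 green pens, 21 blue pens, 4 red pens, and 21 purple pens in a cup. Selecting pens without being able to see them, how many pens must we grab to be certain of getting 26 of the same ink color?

122

In the worst case we take at most 25 of each ink color, but all 21 blue, all 4 red, and all 21 purple (fewer than 25), giving 25 + 25 + 25 + 21 + 4 + 21 = 121.
One more pen then forces some ink color to 26, so 121 + 1 = 122.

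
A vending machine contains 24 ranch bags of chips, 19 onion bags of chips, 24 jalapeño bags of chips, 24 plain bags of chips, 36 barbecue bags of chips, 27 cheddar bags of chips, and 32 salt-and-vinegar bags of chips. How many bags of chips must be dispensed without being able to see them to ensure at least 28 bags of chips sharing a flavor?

173

In the worst case we take at most 27 of each flavor, but all 24 ranch, all 19 onion, all 24 jalapeño, and all 24 plain (fewer than 27), giving 24 + 19 + 24 + 24 + 27 + 27 + 27 = 172.
One more bag of chips then forces some flavor to 28, so 172 + 1 = 173.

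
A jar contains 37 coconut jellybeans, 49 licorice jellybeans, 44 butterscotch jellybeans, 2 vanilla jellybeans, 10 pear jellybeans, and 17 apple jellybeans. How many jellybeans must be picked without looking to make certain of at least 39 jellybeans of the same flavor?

Treat the 6 flavors as pigeonholes.
In the worst case we take at most 38 of each flavor, but all 37 coconut, all 2 vanilla, all 10 pear, and all 17 apple (fewer than 38), giving 37 + 38 + 38 + 2 + 10 + 17 = 142.
One more jellybean then forces some flavor to 39, so 142 + 1 = 143.

143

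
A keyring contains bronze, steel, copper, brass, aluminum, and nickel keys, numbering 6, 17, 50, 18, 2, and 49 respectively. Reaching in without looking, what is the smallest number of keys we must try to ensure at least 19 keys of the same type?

80

In the worst case we take at most 18 of each type, but all 6 bronze, all 17 steel, and all 2 aluminum (fewer than 18), giving 6 + 17 + 18 + 18 + 2 + 18 = 79.
One more key then forces some type to 19, so 79 + 1 = 80.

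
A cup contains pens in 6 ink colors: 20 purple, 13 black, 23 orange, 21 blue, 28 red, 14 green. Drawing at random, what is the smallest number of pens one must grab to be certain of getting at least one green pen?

106

The worst case draws every non-green pen first: 20 + 13 + 23 + 21 + 28 = 105.
The next draw is then forced to be green, giving 105 + 1 = 106.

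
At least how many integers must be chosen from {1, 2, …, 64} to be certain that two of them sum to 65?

33

Partition {1, …, 64} into 32 pairs: {1,64}, {2,63}, …, {32,33}.
Choosing 32 integers — say the integers 1 through 32 — takes one from each pair and avoids the property.
Choosing 33 forces two into the same pair by pigeonhole, and those sum to 65. So 33.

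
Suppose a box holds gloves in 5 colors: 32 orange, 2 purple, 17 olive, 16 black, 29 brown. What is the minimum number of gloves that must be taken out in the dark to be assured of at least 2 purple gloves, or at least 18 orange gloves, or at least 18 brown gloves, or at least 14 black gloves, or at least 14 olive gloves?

62

Each of the 5 colors has its own threshold; avoid all of them simultaneously.
The worst case stops just short of every target: 17 orange, 1 purple, 13 olive, 13 black, 17 brown — 17 + 1 + 13 + 13 + 17 = 61 gloves.
One more glove must push some color to its target, so 61 + 1 = 62.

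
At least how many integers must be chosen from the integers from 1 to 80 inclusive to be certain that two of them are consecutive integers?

41

Partition {1, …, 80} into 40 pairs: {1,2}, {3,4}, …, {79,80}.
Choosing 40 integers — say the 40 even numbers 2, 4, …, 80 — takes one from each pair and avoids the property.
Choosing 41 forces two into the same pair by pigeonhole, and those are consecutive. So 41.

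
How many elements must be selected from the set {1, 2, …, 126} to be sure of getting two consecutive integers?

64

Partition {1, …, 126} into 63 pairs: {1,2}, {3,4}, …, {125,126}.
Choosing 63 integers — say the 63 even numbers 2, 4, …, 126 — takes one from each pair and avoids the property.
Choosing 64 forces two into the same pair by pigeonhole, and those are consecutive. So 64.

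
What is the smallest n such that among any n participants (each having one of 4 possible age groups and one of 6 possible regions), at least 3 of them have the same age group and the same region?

There are 4 × 6 = 24 (age group, region) combinations acting as pigeonholes.
With 24 × 2 = 48 participants we could place exactly 2 in each, with no (age group, region) pair reaching 3.
One more forces some (age group, region) pair to hold 3, so 48 + 1 = 49.

49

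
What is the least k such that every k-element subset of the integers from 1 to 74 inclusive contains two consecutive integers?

Partition {1, …, 74} into 37 pairs: {1,2}, {3,4}, …, {73,74}.
Choosing 37 integers — say the 37 even numbers 2, 4, …, 74 — takes one from each pair and avoids the property.
Choosing 38 forces two into the same pair by pigeonhole, and those are consecutive. So 38.

38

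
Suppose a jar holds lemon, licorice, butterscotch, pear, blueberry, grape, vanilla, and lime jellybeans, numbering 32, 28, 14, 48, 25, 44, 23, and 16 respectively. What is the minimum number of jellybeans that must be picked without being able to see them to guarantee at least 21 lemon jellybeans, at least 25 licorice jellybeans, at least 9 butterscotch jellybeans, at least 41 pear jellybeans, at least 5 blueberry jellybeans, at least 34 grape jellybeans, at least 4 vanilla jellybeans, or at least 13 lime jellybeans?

145

The worst case stops just short of every target: 20 lemon, 24 licorice, 8 butterscotch, 40 pear, 4 blueberry, 33 grape, 3 vanilla, 12 lime — 20 + 24 + 8 + 40 + 4 + 33 + 3 + 12 = 144 jellybeans.
One more jellybean must push some flavor to its target, so 144 + 1 = 145.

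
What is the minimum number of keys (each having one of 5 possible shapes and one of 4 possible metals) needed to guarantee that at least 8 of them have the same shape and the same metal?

There are 5 × 4 = 20 (shape, metal) combinations acting as pigeonholes.
With 20 × 7 = 140 keys we could place exactly 7 in each, with no (shape, metal) pair reaching 8.
One more forces some (shape, metal) pair to hold 8, so 140 + 1 = 141.

141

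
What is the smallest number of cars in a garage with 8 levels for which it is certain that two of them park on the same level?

There are 8 levels acting as pigeonholes.
With 8 cars we could place one in each, avoiding any repeat.
One more forces some class to hold 2, so 8 + 1 = 9.

9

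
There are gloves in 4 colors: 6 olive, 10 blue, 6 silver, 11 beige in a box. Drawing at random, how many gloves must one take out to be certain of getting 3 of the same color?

9

The worst case takes 2 gloves of each color without reaching 3 of any: 4 × 2 = 8.
The next glove must bring some color to 3, so 8 + 1 = 9.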